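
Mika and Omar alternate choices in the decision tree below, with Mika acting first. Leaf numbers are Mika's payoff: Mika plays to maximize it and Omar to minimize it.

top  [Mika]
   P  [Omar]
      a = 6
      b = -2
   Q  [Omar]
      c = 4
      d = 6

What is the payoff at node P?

P (Omar): min(6, -2) = -2

-2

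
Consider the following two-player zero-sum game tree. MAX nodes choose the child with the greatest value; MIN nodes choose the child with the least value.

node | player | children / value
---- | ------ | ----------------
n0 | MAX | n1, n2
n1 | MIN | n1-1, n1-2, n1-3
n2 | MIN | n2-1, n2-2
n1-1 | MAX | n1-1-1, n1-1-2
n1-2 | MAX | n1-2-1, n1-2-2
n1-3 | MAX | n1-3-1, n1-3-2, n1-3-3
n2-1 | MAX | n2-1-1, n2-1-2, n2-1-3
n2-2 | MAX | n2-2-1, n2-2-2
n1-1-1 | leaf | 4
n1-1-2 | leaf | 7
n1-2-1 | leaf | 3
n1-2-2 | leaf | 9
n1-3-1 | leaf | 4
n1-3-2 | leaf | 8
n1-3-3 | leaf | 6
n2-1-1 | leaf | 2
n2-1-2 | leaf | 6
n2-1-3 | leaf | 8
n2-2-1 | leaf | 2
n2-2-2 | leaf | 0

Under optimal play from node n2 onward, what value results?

n2-1 (MAX): max(2, 6, 8) = 8
n2-2 (MAX): max(2, 0) = 2
n2 (MIN): min(8, 2) = 2

2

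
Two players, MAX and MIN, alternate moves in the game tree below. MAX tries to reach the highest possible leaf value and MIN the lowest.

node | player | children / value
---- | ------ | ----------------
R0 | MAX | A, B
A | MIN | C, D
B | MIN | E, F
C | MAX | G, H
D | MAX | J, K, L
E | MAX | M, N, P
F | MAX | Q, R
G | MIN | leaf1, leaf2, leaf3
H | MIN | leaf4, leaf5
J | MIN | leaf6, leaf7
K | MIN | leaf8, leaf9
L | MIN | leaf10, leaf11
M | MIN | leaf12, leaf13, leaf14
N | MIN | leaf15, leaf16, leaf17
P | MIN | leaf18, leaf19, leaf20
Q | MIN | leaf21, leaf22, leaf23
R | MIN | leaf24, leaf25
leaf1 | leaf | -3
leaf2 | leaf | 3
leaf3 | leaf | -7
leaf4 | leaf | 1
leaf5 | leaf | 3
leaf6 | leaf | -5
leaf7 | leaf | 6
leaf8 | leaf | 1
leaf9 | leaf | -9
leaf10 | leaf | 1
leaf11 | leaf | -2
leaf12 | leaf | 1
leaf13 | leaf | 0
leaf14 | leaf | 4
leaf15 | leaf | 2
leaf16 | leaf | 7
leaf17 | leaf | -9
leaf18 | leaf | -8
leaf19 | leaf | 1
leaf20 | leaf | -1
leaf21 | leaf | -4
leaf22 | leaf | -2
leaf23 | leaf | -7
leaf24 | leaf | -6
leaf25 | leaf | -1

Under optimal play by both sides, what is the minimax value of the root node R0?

-2

G (MIN): min(-3, 3, -7) = -7
H (MIN): min(1, 3) = 1
C (MAX): max(-7, 1) = 1
J (MIN): min(-5, 6) = -5
K (MIN): min(1, -9) = -9
L (MIN): min(1, -2) = -2
D (MAX): max(-5, -9, -2) = -2
A (MIN): min(1, -2) = -2
M (MIN): min(1, 0, 4) = 0
N (MIN): min(2, 7, -9) = -9
P (MIN): min(-8, 1, -1) = -8
E (MAX): max(0, -9, -8) = 0
Q (MIN): min(-4, -2, -7) = -7
R (MIN): min(-6, -1) = -6
F (MAX): max(-7, -6) = -6
B (MIN): min(0, -6) = -6
R0 (MAX): max(-2, -6) = -2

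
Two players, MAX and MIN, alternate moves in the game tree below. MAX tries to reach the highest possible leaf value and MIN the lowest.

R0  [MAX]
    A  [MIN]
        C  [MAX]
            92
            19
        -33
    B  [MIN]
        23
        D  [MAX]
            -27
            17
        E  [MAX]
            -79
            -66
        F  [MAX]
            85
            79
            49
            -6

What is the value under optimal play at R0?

-33

C (MAX): max(92, 19) = 92
A (MIN): min(92, -33) = -33
D (MAX): max(-27, 17) = 17
E (MAX): max(-79, -66) = -66
F (MAX): max(85, 79, 49, -6) = 85
B (MIN): min(23, 17, -66, 85) = -66
R0 (MAX): max(-33, -66) = -33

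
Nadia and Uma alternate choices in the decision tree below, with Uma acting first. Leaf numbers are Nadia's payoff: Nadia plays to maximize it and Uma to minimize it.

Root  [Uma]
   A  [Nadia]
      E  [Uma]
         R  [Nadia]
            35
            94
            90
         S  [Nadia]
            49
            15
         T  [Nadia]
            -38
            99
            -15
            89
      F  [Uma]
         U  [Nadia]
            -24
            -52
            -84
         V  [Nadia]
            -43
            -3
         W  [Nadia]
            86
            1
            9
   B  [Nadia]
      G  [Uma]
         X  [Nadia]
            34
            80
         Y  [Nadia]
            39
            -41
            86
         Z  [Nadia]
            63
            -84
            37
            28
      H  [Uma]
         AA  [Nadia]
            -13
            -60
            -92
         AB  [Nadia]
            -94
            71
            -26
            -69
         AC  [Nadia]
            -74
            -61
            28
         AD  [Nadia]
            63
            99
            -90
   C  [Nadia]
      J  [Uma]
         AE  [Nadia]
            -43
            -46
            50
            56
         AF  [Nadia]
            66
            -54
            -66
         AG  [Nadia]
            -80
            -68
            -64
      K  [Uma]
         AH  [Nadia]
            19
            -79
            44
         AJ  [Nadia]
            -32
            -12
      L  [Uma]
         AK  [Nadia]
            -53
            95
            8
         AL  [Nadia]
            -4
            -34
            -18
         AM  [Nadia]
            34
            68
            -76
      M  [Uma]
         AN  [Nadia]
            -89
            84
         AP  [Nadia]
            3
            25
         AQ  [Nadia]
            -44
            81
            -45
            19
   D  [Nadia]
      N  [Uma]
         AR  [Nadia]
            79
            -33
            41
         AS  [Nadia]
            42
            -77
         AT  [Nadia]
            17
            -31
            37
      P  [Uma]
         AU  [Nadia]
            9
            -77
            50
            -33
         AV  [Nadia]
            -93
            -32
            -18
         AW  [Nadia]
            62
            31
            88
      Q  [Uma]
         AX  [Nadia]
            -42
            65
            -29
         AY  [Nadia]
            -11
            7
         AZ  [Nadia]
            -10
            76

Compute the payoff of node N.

37

AR (Nadia): max(79, -33, 41) = 79
AS (Nadia): max(42, -77) = 42
AT (Nadia): max(17, -31, 37) = 37
N (Uma): min(79, 42, 37) = 37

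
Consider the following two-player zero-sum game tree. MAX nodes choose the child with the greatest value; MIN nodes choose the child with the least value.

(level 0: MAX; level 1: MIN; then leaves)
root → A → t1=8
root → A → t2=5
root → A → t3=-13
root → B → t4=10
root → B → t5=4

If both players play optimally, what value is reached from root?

A (MIN): min(8, 5, -13) = -13
B (MIN): min(10, 4) = 4
root (MAX): max(-13, 4) = 4

4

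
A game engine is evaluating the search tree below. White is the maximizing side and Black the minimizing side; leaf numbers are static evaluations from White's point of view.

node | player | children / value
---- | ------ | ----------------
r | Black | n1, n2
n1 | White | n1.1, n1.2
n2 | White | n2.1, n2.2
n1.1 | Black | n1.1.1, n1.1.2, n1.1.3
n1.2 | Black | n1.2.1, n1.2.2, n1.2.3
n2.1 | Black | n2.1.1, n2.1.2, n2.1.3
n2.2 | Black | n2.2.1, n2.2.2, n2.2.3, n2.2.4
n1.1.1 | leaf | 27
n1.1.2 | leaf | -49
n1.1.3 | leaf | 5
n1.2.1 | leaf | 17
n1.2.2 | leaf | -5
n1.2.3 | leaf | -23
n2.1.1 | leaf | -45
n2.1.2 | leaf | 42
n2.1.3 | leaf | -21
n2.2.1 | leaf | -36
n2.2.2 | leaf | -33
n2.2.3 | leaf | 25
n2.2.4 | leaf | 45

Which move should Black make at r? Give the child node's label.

n1.1 (Black): min(27, -49, 5) = -49
n1.2 (Black): min(17, -5, -23) = -23
n1 (White): max(-49, -23) = -23
n2.1 (Black): min(-45, 42, -21) = -45
n2.2 (Black): min(-36, -33, 25, 45) = -36
n2 (White): max(-45, -36) = -36
r (Black): min(-23, -36) = -36
Black at r wants the lowest of {n1=-23, n2=-36}, so chooses n2.

n2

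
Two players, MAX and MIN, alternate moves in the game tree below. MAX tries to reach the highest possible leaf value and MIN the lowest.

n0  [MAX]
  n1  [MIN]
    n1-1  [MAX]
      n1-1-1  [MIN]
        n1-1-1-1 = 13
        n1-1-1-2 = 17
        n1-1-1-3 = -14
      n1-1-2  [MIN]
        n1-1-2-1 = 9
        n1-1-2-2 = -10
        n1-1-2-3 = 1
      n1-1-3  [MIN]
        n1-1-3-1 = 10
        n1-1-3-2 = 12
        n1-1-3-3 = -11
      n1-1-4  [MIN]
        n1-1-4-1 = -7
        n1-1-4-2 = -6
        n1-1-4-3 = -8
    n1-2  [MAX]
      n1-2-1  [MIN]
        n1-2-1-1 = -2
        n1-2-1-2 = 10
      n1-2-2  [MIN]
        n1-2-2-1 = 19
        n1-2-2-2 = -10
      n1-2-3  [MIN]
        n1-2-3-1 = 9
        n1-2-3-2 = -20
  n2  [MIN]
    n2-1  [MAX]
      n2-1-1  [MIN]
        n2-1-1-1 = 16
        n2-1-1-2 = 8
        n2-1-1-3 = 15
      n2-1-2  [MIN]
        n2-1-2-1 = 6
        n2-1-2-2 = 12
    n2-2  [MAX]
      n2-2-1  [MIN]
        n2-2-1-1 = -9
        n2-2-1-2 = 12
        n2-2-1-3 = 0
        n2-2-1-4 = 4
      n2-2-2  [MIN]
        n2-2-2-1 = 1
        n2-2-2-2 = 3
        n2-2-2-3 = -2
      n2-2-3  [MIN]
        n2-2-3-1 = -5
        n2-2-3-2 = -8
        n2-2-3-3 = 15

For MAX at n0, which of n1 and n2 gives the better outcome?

n1-1-1 (MIN): min(13, 17, -14) = -14
n1-1-2 (MIN): min(9, -10, 1) = -10
n1-1-3 (MIN): min(10, 12, -11) = -11
n1-1-4 (MIN): min(-7, -6, -8) = -8
n1-1 (MAX): max(-14, -10, -11, -8) = -8
n1-2-1 (MIN): min(-2, 10) = -2
n1-2-2 (MIN): min(19, -10) = -10
n1-2-3 (MIN): min(9, -20) = -20
n1-2 (MAX): max(-2, -10, -20) = -2
n1 (MIN): min(-8, -2) = -8
n2-1-1 (MIN): min(16, 8, 15) = 8
n2-1-2 (MIN): min(6, 12) = 6
n2-1 (MAX): max(8, 6) = 8
n2-2-1 (MIN): min(-9, 12, 0, 4) = -9
n2-2-2 (MIN): min(1, 3, -2) = -2
n2-2-3 (MIN): min(-5, -8, 15) = -8
n2-2 (MAX): max(-9, -2, -8) = -2
n2 (MIN): min(8, -2) = -2
MAX prefers the higher value; n1=-8, n2=-2. n2 is better since -2 > -8.

n2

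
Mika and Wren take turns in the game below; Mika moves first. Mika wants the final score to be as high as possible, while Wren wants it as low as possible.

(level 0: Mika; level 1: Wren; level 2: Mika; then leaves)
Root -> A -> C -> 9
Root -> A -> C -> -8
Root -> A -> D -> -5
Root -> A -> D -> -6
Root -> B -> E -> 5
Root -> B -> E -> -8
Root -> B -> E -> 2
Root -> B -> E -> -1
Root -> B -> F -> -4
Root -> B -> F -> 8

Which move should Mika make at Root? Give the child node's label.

C (Mika): max(9, -8) = 9
D (Mika): max(-5, -6) = -5
A (Wren): min(9, -5) = -5
E (Mika): max(5, -8, 2, -1) = 5
F (Mika): max(-4, 8) = 8
B (Wren): min(5, 8) = 5
Root (Mika): max(-5, 5) = 5
Mika at Root wants the highest of {A=-5, B=5}, so chooses B.

B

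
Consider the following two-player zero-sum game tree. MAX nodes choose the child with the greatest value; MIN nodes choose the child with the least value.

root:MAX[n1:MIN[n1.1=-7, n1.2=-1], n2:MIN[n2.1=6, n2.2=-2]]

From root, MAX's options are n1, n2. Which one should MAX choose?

n1 (MIN): min(-7, -1) = -7
n2 (MIN): min(6, -2) = -2
root (MAX): max(-7, -2) = -2
MAX at root wants the highest of {n1=-7, n2=-2}, so chooses n2.

n2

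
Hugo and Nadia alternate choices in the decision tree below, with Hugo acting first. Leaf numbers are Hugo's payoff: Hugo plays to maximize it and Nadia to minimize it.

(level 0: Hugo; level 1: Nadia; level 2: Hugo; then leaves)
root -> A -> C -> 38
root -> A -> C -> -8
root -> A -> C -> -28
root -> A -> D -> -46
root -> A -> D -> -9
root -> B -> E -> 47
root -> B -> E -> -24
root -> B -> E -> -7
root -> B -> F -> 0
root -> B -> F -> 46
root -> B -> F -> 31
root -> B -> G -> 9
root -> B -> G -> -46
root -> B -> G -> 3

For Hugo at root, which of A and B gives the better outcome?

B

C (Hugo): max(38, -8, -28) = 38
D (Hugo): max(-46, -9) = -9
A (Nadia): min(38, -9) = -9
E (Hugo): max(47, -24, -7) = 47
F (Hugo): max(0, 46, 31) = 46
G (Hugo): max(9, -46, 3) = 9
B (Nadia): min(47, 46, 9) = 9
Hugo prefers the higher value; A=-9, B=9. B is better since 9 > -9.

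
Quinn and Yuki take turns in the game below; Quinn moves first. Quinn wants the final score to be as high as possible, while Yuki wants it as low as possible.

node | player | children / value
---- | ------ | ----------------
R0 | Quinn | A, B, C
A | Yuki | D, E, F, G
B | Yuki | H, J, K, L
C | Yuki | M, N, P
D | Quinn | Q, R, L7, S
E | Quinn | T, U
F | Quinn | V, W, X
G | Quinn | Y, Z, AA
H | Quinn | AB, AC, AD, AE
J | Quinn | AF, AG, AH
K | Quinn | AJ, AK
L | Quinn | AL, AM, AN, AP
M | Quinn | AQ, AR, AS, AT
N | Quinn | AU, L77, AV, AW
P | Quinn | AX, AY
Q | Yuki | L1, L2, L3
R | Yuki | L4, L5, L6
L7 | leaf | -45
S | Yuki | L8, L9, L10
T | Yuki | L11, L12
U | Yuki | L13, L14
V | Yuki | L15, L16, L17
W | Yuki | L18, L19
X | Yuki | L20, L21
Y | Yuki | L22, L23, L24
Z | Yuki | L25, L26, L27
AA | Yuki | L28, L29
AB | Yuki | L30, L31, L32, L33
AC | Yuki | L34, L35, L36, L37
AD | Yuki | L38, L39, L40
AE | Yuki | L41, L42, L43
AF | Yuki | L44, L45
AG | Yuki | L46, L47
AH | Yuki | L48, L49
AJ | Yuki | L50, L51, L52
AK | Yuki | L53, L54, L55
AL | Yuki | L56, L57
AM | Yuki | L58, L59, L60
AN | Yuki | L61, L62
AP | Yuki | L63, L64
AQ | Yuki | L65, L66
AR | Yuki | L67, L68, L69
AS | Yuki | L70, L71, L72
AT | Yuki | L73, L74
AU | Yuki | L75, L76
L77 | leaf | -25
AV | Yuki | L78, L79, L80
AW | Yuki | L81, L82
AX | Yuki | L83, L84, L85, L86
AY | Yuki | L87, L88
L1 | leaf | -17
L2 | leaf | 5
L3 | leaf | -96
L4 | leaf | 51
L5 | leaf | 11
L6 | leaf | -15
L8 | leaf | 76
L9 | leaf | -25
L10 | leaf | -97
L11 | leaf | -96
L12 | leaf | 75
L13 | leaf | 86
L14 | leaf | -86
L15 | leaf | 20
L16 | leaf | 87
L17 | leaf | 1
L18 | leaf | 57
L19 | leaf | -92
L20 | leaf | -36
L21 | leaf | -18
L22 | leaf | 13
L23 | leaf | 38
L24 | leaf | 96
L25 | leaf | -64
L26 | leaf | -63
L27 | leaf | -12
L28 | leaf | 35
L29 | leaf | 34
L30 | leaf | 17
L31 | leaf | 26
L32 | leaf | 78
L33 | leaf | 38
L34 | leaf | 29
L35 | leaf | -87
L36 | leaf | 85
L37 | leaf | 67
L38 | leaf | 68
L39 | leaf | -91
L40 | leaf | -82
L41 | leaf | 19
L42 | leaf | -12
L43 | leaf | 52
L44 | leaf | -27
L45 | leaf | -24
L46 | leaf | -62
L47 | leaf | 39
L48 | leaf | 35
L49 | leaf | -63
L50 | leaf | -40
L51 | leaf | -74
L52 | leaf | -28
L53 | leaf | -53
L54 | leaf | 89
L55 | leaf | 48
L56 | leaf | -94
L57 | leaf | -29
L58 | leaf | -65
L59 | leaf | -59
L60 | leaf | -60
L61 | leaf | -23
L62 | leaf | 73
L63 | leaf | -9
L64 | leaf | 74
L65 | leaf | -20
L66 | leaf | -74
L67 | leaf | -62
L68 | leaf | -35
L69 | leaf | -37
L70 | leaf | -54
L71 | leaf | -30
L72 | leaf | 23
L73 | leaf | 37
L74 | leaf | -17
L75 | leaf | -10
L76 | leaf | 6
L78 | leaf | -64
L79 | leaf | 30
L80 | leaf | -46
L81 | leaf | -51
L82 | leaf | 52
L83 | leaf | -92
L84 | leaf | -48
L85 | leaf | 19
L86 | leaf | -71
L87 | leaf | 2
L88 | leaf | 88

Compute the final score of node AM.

-65

AM (Yuki): min(-65, -59, -60) = -65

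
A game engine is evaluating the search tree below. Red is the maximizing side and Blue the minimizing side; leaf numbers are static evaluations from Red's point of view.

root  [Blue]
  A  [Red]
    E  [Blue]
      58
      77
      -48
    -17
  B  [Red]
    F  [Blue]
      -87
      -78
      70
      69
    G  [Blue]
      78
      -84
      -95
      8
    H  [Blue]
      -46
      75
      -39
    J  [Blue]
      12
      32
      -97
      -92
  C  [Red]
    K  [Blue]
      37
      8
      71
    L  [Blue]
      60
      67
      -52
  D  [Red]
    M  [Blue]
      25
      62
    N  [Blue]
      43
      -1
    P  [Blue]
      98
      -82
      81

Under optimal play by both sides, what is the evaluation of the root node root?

-46

E (Blue): min(58, 77, -48) = -48
A (Red): max(-48, -17) = -17
F (Blue): min(-87, -78, 70, 69) = -87
G (Blue): min(78, -84, -95, 8) = -95
H (Blue): min(-46, 75, -39) = -46
J (Blue): min(12, 32, -97, -92) = -97
B (Red): max(-87, -95, -46, -97) = -46
K (Blue): min(37, 8, 71) = 8
L (Blue): min(60, 67, -52) = -52
C (Red): max(8, -52) = 8
M (Blue): min(25, 62) = 25
N (Blue): min(43, -1) = -1
P (Blue): min(98, -82, 81) = -82
D (Red): max(25, -1, -82) = 25
root (Blue): min(-17, -46, 8, 25) = -46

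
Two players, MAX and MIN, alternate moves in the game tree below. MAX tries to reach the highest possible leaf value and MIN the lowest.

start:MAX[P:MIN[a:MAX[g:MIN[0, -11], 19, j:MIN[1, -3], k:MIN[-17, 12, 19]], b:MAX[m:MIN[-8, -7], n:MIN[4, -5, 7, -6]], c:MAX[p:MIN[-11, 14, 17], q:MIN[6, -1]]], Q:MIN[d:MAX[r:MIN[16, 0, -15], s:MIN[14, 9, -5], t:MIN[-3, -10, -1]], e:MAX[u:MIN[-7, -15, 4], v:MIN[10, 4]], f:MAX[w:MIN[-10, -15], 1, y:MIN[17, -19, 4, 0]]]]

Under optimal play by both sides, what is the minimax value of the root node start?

g (MIN): min(0, -11) = -11
j (MIN): min(1, -3) = -3
k (MIN): min(-17, 12, 19) = -17
a (MAX): max(-11, 19, -3, -17) = 19
m (MIN): min(-8, -7) = -8
n (MIN): min(4, -5, 7, -6) = -6
b (MAX): max(-8, -6) = -6
p (MIN): min(-11, 14, 17) = -11
q (MIN): min(6, -1) = -1
c (MAX): max(-11, -1) = -1
P (MIN): min(19, -6, -1) = -6
r (MIN): min(16, 0, -15) = -15
s (MIN): min(14, 9, -5) = -5
t (MIN): min(-3, -10, -1) = -10
d (MAX): max(-15, -5, -10) = -5
u (MIN): min(-7, -15, 4) = -15
v (MIN): min(10, 4) = 4
e (MAX): max(-15, 4) = 4
w (MIN): min(-10, -15) = -15
y (MIN): min(17, -19, 4, 0) = -19
f (MAX): max(-15, 1, -19) = 1
Q (MIN): min(-5, 4, 1) = -5
start (MAX): max(-6, -5) = -5

-5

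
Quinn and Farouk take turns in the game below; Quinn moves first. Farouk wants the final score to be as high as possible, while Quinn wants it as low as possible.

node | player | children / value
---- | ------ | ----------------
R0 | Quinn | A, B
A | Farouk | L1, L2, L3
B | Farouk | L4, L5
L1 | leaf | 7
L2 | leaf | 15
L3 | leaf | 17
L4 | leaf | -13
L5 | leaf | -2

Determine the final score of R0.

-2

A (Farouk): max(7, 15, 17) = 17
B (Farouk): max(-13, -2) = -2
R0 (Quinn): min(17, -2) = -2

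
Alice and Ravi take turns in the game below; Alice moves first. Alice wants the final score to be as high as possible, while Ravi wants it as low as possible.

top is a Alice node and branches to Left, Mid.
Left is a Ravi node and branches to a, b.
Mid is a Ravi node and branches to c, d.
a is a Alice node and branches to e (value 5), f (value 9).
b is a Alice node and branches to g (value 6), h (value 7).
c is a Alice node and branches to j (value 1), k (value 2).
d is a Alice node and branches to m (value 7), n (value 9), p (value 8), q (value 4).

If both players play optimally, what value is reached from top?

7

a (Alice): max(5, 9) = 9
b (Alice): max(6, 7) = 7
Left (Ravi): min(9, 7) = 7
c (Alice): max(1, 2) = 2
d (Alice): max(7, 9, 8, 4) = 9
Mid (Ravi): min(2, 9) = 2
top (Alice): max(7, 2) = 7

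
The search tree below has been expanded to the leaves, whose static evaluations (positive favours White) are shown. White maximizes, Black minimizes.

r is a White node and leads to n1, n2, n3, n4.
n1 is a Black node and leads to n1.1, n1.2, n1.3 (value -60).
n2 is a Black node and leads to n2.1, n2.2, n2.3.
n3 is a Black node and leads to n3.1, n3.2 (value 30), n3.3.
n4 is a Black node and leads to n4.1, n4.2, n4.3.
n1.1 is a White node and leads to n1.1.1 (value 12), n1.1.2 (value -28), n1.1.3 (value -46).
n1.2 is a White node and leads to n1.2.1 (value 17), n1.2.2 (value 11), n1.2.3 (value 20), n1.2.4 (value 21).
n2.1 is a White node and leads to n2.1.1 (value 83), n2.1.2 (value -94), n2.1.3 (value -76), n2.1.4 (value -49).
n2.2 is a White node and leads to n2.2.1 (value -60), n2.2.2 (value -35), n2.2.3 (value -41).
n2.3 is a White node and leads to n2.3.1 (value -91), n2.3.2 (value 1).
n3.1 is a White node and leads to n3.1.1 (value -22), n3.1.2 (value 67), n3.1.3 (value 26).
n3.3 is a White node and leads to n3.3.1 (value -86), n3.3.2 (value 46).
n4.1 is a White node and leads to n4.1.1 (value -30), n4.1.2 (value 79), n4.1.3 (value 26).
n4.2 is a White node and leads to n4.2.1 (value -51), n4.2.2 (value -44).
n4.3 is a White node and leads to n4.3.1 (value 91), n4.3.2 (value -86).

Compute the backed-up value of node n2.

n2.1 (White): max(83, -94, -76, -49) = 83
n2.2 (White): max(-60, -35, -41) = -35
n2.3 (White): max(-91, 1) = 1
n2 (Black): min(83, -35, 1) = -35

-35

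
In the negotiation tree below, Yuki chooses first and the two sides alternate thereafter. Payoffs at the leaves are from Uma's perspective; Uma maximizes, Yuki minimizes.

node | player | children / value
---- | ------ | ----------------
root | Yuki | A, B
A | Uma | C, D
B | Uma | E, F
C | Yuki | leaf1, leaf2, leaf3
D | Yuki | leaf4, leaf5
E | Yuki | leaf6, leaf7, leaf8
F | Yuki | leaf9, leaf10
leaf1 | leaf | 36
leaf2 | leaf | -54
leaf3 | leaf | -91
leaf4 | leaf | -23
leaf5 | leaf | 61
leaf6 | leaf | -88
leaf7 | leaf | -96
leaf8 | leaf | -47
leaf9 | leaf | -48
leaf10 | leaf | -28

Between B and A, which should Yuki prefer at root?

B

E (Yuki): min(-88, -96, -47) = -96
F (Yuki): min(-48, -28) = -48
B (Uma): max(-96, -48) = -48
C (Yuki): min(36, -54, -91) = -91
D (Yuki): min(-23, 61) = -23
A (Uma): max(-91, -23) = -23
Yuki prefers the lower value; B=-48, A=-23. B is better since -48 < -23.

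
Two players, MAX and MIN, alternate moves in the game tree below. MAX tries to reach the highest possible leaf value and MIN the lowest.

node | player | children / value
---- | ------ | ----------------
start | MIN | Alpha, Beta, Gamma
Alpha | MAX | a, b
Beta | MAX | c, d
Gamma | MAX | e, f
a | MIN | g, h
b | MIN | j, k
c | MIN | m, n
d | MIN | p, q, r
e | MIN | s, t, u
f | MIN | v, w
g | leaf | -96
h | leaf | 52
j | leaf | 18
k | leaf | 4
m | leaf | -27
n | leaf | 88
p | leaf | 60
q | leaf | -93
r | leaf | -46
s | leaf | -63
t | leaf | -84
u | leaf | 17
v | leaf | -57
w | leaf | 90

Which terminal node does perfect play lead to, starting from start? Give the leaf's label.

a (MIN): min(-96, 52) = -96
b (MIN): min(18, 4) = 4
Alpha (MAX): max(-96, 4) = 4
c (MIN): min(-27, 88) = -27
d (MIN): min(60, -93, -46) = -93
Beta (MAX): max(-27, -93) = -27
e (MIN): min(-63, -84, 17) = -84
f (MIN): min(-57, 90) = -57
Gamma (MAX): max(-84, -57) = -57
start (MIN): min(4, -27, -57) = -57
At start, MIN picks Gamma (lowest: -57).
At Gamma, MAX picks f (highest: -57).
At f, MIN picks v (lowest: -57).
Terminal value -57.

v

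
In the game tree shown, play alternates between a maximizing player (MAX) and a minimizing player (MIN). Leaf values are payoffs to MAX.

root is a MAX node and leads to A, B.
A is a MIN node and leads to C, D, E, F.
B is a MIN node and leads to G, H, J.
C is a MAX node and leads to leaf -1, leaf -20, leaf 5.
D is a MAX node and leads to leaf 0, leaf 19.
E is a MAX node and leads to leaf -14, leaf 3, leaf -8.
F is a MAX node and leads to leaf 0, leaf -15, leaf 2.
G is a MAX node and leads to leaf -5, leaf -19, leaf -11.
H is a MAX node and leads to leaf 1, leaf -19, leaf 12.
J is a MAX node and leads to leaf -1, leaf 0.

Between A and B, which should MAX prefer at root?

A

C (MAX): max(-1, -20, 5) = 5
D (MAX): max(0, 19) = 19
E (MAX): max(-14, 3, -8) = 3
F (MAX): max(0, -15, 2) = 2
A (MIN): min(5, 19, 3, 2) = 2
G (MAX): max(-5, -19, -11) = -5
H (MAX): max(1, -19, 12) = 12
J (MAX): max(-1, 0) = 0
B (MIN): min(-5, 12, 0) = -5
MAX prefers the higher value; A=2, B=-5. A is better since 2 > -5.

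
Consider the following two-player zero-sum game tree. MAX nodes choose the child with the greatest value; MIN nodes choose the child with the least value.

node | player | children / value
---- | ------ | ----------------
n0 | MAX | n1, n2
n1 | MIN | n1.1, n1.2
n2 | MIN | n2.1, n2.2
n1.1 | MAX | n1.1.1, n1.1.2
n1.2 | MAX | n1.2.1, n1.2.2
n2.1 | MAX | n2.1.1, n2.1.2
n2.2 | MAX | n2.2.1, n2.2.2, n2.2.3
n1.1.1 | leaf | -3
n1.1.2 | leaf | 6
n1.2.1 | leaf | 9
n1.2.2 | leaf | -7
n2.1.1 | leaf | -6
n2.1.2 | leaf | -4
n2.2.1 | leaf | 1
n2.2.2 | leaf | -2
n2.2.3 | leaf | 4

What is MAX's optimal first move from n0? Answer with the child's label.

n1.1 (MAX): max(-3, 6) = 6
n1.2 (MAX): max(9, -7) = 9
n1 (MIN): min(6, 9) = 6
n2.1 (MAX): max(-6, -4) = -4
n2.2 (MAX): max(1, -2, 4) = 4
n2 (MIN): min(-4, 4) = -4
n0 (MAX): max(6, -4) = 6
MAX at n0 wants the highest of {n1=6, n2=-4}, so chooses n1.

n1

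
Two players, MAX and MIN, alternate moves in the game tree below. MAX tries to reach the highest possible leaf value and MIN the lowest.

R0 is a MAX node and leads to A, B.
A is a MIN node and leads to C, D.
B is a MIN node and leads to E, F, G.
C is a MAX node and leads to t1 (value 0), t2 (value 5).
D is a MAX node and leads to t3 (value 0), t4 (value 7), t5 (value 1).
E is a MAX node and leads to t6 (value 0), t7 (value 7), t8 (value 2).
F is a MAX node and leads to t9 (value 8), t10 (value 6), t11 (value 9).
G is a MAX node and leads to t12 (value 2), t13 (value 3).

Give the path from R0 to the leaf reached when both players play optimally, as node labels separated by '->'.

R0 -> A -> C -> t2

C (MAX): max(0, 5) = 5
D (MAX): max(0, 7, 1) = 7
A (MIN): min(5, 7) = 5
E (MAX): max(0, 7, 2) = 7
F (MAX): max(8, 6, 9) = 9
G (MAX): max(2, 3) = 3
B (MIN): min(7, 9, 3) = 3
R0 (MAX): max(5, 3) = 5
At R0, MAX picks A (highest: 5).
At A, MIN picks C (lowest: 5).
At C, MAX picks t2 (highest: 5).
Terminal value 5.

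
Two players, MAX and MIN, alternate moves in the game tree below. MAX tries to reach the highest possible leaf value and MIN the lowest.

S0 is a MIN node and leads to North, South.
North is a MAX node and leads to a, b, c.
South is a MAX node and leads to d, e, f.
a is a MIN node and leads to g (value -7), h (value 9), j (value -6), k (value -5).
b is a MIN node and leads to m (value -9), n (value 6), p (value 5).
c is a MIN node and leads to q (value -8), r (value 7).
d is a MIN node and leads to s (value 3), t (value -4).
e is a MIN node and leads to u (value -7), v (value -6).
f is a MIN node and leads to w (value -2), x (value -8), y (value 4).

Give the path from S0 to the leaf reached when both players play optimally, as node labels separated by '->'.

a (MIN): min(-7, 9, -6, -5) = -7
b (MIN): min(-9, 6, 5) = -9
c (MIN): min(-8, 7) = -8
North (MAX): max(-7, -9, -8) = -7
d (MIN): min(3, -4) = -4
e (MIN): min(-7, -6) = -7
f (MIN): min(-2, -8, 4) = -8
South (MAX): max(-4, -7, -8) = -4
S0 (MIN): min(-7, -4) = -7
At S0, MIN picks North (lowest: -7).
At North, MAX picks a (highest: -7).
At a, MIN picks g (lowest: -7).
Terminal value -7.

S0 -> North -> a -> g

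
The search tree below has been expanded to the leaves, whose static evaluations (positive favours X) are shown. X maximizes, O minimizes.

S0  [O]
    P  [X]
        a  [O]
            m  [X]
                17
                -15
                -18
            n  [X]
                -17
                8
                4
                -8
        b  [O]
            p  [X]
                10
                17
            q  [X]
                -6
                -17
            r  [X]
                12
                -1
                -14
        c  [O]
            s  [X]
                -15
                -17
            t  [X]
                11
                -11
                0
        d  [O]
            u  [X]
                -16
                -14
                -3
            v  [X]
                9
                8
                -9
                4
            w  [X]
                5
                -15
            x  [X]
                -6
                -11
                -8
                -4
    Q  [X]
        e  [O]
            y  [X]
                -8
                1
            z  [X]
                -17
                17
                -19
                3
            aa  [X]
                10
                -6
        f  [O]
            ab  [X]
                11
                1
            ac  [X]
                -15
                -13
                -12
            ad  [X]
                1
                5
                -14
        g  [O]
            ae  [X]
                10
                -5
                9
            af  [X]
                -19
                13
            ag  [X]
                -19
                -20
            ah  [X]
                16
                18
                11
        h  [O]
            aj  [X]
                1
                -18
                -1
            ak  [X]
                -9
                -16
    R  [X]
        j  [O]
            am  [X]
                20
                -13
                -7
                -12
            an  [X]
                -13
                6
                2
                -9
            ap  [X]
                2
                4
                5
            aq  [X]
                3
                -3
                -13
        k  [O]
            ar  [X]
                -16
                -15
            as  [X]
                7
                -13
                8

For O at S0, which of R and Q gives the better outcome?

Q

am (X): max(20, -13, -7, -12) = 20
an (X): max(-13, 6, 2, -9) = 6
ap (X): max(2, 4, 5) = 5
aq (X): max(3, -3, -13) = 3
j (O): min(20, 6, 5, 3) = 3
ar (X): max(-16, -15) = -15
as (X): max(7, -13, 8) = 8
k (O): min(-15, 8) = -15
R (X): max(3, -15) = 3
y (X): max(-8, 1) = 1
z (X): max(-17, 17, -19, 3) = 17
aa (X): max(10, -6) = 10
e (O): min(1, 17, 10) = 1
ab (X): max(11, 1) = 11
ac (X): max(-15, -13, -12) = -12
ad (X): max(1, 5, -14) = 5
f (O): min(11, -12, 5) = -12
ae (X): max(10, -5, 9) = 10
af (X): max(-19, 13) = 13
ag (X): max(-19, -20) = -19
ah (X): max(16, 18, 11) = 18
g (O): min(10, 13, -19, 18) = -19
aj (X): max(1, -18, -1) = 1
ak (X): max(-9, -16) = -9
h (O): min(1, -9) = -9
Q (X): max(1, -12, -19, -9) = 1
O prefers the lower value; R=3, Q=1. Q is better since 1 < 3.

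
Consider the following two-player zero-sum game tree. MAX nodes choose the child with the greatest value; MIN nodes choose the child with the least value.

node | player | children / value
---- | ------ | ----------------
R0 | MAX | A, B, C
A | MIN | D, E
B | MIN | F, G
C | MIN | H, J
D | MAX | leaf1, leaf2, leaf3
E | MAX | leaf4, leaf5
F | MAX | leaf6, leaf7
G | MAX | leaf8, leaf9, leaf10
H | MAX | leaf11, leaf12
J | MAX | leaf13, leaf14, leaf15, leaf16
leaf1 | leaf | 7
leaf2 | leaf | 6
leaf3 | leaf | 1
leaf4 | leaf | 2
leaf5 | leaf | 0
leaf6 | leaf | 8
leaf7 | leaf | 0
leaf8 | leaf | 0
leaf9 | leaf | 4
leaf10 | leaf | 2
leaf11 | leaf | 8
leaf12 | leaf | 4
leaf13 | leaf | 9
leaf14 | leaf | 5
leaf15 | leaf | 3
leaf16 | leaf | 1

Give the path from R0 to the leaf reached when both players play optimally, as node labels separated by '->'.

D (MAX): max(7, 6, 1) = 7
E (MAX): max(2, 0) = 2
A (MIN): min(7, 2) = 2
F (MAX): max(8, 0) = 8
G (MAX): max(0, 4, 2) = 4
B (MIN): min(8, 4) = 4
H (MAX): max(8, 4) = 8
J (MAX): max(9, 5, 3, 1) = 9
C (MIN): min(8, 9) = 8
R0 (MAX): max(2, 4, 8) = 8
At R0, MAX picks C (highest: 8).
At C, MIN picks H (lowest: 8).
At H, MAX picks leaf11 (highest: 8).
Terminal value 8.

R0 -> C -> H -> leaf11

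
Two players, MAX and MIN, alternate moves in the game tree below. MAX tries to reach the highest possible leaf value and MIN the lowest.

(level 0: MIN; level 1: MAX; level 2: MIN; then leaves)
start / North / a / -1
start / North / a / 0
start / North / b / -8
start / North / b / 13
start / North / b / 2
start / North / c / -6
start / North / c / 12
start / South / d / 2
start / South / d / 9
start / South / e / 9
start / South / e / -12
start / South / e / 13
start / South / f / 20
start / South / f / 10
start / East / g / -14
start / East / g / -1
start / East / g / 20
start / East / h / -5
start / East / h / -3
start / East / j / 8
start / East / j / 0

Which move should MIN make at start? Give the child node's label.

a (MIN): min(-1, 0) = -1
b (MIN): min(-8, 13, 2) = -8
c (MIN): min(-6, 12) = -6
North (MAX): max(-1, -8, -6) = -1
d (MIN): min(2, 9) = 2
e (MIN): min(9, -12, 13) = -12
f (MIN): min(20, 10) = 10
South (MAX): max(2, -12, 10) = 10
g (MIN): min(-14, -1, 20) = -14
h (MIN): min(-5, -3) = -5
j (MIN): min(8, 0) = 0
East (MAX): max(-14, -5, 0) = 0
start (MIN): min(-1, 10, 0) = -1
MIN at start wants the lowest of {North=-1, South=10, East=0}, so chooses North.

North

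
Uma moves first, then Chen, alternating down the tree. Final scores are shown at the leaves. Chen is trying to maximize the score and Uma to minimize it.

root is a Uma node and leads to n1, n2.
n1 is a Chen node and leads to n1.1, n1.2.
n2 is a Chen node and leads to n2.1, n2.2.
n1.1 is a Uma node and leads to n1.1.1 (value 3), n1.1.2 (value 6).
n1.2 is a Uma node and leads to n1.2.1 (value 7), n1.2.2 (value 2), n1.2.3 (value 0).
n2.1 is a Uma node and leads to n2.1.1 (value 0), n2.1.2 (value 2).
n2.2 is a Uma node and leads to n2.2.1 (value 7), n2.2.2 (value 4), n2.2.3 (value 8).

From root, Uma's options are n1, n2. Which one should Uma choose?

n1.1 (Uma): min(3, 6) = 3
n1.2 (Uma): min(7, 2, 0) = 0
n1 (Chen): max(3, 0) = 3
n2.1 (Uma): min(0, 2) = 0
n2.2 (Uma): min(7, 4, 8) = 4
n2 (Chen): max(0, 4) = 4
root (Uma): min(3, 4) = 3
Uma at root wants the lowest of {n1=3, n2=4}, so chooses n1.

n1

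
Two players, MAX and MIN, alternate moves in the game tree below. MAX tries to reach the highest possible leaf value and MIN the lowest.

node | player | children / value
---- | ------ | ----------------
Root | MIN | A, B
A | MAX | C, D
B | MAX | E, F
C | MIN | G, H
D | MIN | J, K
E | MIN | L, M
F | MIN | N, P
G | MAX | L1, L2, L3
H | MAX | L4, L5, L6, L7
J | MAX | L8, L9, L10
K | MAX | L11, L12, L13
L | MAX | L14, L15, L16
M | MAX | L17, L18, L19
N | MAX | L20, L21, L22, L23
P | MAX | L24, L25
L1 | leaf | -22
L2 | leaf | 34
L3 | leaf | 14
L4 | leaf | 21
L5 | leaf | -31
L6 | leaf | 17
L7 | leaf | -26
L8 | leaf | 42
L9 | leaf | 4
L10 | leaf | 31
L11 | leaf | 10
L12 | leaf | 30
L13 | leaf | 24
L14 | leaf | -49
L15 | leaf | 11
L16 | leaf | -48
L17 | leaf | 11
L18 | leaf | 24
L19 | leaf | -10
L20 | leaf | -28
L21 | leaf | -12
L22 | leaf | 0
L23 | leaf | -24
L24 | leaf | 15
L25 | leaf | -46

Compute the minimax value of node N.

0

N (MAX): max(-28, -12, 0, -24) = 0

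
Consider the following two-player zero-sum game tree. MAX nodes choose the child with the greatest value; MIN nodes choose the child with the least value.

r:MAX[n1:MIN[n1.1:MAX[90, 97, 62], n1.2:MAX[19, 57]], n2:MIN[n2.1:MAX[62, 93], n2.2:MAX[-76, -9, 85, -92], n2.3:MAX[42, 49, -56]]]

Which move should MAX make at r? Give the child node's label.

n1

n1.1 (MAX): max(90, 97, 62) = 97
n1.2 (MAX): max(19, 57) = 57
n1 (MIN): min(97, 57) = 57
n2.1 (MAX): max(62, 93) = 93
n2.2 (MAX): max(-76, -9, 85, -92) = 85
n2.3 (MAX): max(42, 49, -56) = 49
n2 (MIN): min(93, 85, 49) = 49
r (MAX): max(57, 49) = 57
MAX at r wants the highest of {n1=57, n2=49}, so chooses n1.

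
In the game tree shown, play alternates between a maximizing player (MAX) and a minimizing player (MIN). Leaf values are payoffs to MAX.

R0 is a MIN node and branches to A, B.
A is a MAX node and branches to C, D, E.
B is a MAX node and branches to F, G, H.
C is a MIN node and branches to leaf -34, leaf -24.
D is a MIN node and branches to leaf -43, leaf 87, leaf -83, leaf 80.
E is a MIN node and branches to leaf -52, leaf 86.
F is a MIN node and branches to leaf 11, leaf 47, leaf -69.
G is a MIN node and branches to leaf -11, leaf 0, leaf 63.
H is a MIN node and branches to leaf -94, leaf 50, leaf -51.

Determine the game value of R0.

C (MIN): min(-34, -24) = -34
D (MIN): min(-43, 87, -83, 80) = -83
E (MIN): min(-52, 86) = -52
A (MAX): max(-34, -83, -52) = -34
F (MIN): min(11, 47, -69) = -69
G (MIN): min(-11, 0, 63) = -11
H (MIN): min(-94, 50, -51) = -94
B (MAX): max(-69, -11, -94) = -11
R0 (MIN): min(-34, -11) = -34

-34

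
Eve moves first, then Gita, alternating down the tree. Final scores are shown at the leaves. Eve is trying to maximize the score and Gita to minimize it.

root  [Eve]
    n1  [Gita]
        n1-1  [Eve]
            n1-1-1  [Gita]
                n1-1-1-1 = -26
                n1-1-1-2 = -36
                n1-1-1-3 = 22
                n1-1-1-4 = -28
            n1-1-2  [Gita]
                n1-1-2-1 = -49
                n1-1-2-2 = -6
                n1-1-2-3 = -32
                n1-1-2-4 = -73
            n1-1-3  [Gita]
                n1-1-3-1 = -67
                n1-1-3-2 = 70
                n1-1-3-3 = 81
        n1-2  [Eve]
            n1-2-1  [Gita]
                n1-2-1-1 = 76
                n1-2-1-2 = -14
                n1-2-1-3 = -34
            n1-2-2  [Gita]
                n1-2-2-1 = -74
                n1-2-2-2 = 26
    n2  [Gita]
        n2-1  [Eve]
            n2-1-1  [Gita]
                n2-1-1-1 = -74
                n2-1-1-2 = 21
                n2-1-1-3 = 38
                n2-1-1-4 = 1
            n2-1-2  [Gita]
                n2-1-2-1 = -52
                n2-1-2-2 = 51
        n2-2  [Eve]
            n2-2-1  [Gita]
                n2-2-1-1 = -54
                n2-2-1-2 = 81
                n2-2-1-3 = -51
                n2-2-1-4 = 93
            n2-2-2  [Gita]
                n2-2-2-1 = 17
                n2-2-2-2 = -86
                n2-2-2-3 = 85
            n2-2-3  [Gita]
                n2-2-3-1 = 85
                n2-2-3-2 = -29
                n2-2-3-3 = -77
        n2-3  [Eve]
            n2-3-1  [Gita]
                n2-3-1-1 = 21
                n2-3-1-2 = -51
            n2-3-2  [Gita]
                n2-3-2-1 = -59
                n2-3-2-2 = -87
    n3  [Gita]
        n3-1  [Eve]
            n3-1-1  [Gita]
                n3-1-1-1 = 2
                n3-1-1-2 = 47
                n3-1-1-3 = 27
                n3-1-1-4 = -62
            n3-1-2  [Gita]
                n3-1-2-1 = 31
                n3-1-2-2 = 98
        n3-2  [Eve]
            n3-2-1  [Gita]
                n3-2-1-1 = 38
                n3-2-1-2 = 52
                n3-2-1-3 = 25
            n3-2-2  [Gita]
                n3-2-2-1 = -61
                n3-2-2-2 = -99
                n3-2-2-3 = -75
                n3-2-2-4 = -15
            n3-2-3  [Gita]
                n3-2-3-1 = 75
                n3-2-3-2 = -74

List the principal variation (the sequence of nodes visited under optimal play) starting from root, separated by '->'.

n1-1-1 (Gita): min(-26, -36, 22, -28) = -36
n1-1-2 (Gita): min(-49, -6, -32, -73) = -73
n1-1-3 (Gita): min(-67, 70, 81) = -67
n1-1 (Eve): max(-36, -73, -67) = -36
n1-2-1 (Gita): min(76, -14, -34) = -34
n1-2-2 (Gita): min(-74, 26) = -74
n1-2 (Eve): max(-34, -74) = -34
n1 (Gita): min(-36, -34) = -36
n2-1-1 (Gita): min(-74, 21, 38, 1) = -74
n2-1-2 (Gita): min(-52, 51) = -52
n2-1 (Eve): max(-74, -52) = -52
n2-2-1 (Gita): min(-54, 81, -51, 93) = -54
n2-2-2 (Gita): min(17, -86, 85) = -86
n2-2-3 (Gita): min(85, -29, -77) = -77
n2-2 (Eve): max(-54, -86, -77) = -54
n2-3-1 (Gita): min(21, -51) = -51
n2-3-2 (Gita): min(-59, -87) = -87
n2-3 (Eve): max(-51, -87) = -51
n2 (Gita): min(-52, -54, -51) = -54
n3-1-1 (Gita): min(2, 47, 27, -62) = -62
n3-1-2 (Gita): min(31, 98) = 31
n3-1 (Eve): max(-62, 31) = 31
n3-2-1 (Gita): min(38, 52, 25) = 25
n3-2-2 (Gita): min(-61, -99, -75, -15) = -99
n3-2-3 (Gita): min(75, -74) = -74
n3-2 (Eve): max(25, -99, -74) = 25
n3 (Gita): min(31, 25) = 25
root (Eve): max(-36, -54, 25) = 25
At root, Eve picks n3 (highest: 25).
At n3, Gita picks n3-2 (lowest: 25).
At n3-2, Eve picks n3-2-1 (highest: 25).
At n3-2-1, Gita picks n3-2-1-3 (lowest: 25).
Terminal value 25.

root -> n3 -> n3-2 -> n3-2-1 -> n3-2-1-3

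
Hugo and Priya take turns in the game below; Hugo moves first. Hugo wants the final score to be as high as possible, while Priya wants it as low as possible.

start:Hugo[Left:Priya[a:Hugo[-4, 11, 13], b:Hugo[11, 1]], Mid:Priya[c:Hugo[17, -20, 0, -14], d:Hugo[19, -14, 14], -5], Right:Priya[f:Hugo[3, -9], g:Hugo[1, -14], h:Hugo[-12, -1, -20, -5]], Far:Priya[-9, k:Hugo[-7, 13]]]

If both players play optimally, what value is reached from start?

11

a (Hugo): max(-4, 11, 13) = 13
b (Hugo): max(11, 1) = 11
Left (Priya): min(13, 11) = 11
c (Hugo): max(17, -20, 0, -14) = 17
d (Hugo): max(19, -14, 14) = 19
Mid (Priya): min(17, 19, -5) = -5
f (Hugo): max(3, -9) = 3
g (Hugo): max(1, -14) = 1
h (Hugo): max(-12, -1, -20, -5) = -1
Right (Priya): min(3, 1, -1) = -1
k (Hugo): max(-7, 13) = 13
Far (Priya): min(-9, 13) = -9
start (Hugo): max(11, -5, -1, -9) = 11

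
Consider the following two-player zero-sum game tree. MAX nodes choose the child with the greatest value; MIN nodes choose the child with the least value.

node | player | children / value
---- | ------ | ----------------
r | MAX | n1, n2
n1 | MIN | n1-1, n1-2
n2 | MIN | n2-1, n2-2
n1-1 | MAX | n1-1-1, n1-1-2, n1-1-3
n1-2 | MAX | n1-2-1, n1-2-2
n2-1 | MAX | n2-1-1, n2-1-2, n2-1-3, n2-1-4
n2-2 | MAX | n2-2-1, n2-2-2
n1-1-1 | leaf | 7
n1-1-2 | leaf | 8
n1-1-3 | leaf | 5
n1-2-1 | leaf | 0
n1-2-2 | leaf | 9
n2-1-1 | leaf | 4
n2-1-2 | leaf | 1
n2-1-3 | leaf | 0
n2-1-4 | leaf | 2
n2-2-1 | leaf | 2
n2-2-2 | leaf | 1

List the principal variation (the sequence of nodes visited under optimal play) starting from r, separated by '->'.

r -> n1 -> n1-1 -> n1-1-2

n1-1 (MAX): max(7, 8, 5) = 8
n1-2 (MAX): max(0, 9) = 9
n1 (MIN): min(8, 9) = 8
n2-1 (MAX): max(4, 1, 0, 2) = 4
n2-2 (MAX): max(2, 1) = 2
n2 (MIN): min(4, 2) = 2
r (MAX): max(8, 2) = 8
At r, MAX picks n1 (highest: 8).
At n1, MIN picks n1-1 (lowest: 8).
At n1-1, MAX picks n1-1-2 (highest: 8).
Terminal value 8.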